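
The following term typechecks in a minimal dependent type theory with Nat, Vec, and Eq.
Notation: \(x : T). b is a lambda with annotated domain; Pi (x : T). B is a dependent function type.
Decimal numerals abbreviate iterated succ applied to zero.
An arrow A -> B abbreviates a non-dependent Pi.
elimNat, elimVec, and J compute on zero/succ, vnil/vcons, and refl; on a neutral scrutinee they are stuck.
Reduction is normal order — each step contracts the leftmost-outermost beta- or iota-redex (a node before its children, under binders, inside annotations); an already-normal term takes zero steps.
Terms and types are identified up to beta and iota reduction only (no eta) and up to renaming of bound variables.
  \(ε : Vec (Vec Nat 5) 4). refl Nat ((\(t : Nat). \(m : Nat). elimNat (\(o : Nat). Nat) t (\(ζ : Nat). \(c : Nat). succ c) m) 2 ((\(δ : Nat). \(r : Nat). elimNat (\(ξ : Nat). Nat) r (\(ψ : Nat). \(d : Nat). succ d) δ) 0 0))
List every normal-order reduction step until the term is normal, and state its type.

reduction (normal order):
  \(ε : Vec (Vec Nat 5) 4). refl Nat ((\(t : Nat). \(m : Nat). elimNat (\(o : Nat). Nat) t (\(ζ : Nat). \(c : Nat). succ c) m) 2 ((\(δ : Nat). \(r : Nat). elimNat (\(ξ : Nat). Nat) r (\(ψ : Nat). \(d : Nat). succ d) δ) 0 0))
  ~> \(ε : Vec (Vec Nat 5) 4). refl Nat ((\(t : Nat). elimNat (\(m : Nat). Nat) 2 (\(o : Nat). \(ζ : Nat). succ ζ) t) ((\(c : Nat). \(δ : Nat). elimNat (\(r : Nat). Nat) δ (\(ξ : Nat). \(ψ : Nat). succ ψ) c) 0 0))
  ~> \(ε : Vec (Vec Nat 5) 4). refl Nat (elimNat (\(t : Nat). Nat) 2 (\(m : Nat). \(o : Nat). succ o) ((\(ζ : Nat). \(c : Nat). elimNat (\(δ : Nat). Nat) c (\(r : Nat). \(ξ : Nat). succ ξ) ζ) 0 0))
  ~> \(ε : Vec (Vec Nat 5) 4). refl Nat (elimNat (\(t : Nat). Nat) 2 (\(m : Nat). \(o : Nat). succ o) ((\(ζ : Nat). elimNat (\(c : Nat). Nat) ζ (\(δ : Nat). \(r : Nat). succ r) 0) 0))
  ~> \(ε : Vec (Vec Nat 5) 4). refl Nat (elimNat (\(t : Nat). Nat) 2 (\(m : Nat). \(o : Nat). succ o) (elimNat (\(ζ : Nat). Nat) 0 (\(c : Nat). \(δ : Nat). succ δ) 0))
  ~> \(ε : Vec (Vec Nat 5) 4). refl Nat (elimNat (\(t : Nat). Nat) 2 (\(m : Nat). \(o : Nat). succ o) 0)
  ~> \(ε : Vec (Vec Nat 5) 4). refl Nat 2
inferred type:
  Vec (Vec Nat 5) 4 -> Eq Nat 2 2


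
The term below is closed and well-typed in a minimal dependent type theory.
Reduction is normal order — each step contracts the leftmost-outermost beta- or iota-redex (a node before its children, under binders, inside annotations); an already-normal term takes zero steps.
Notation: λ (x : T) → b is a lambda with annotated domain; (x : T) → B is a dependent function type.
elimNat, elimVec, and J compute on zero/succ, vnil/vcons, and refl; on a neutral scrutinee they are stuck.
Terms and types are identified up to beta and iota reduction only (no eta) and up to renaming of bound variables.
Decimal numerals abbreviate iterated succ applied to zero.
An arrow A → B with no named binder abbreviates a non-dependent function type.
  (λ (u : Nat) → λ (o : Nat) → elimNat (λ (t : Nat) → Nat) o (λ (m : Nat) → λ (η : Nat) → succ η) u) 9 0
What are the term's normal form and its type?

resulting normal form:
  9
inferred type:
  Nat


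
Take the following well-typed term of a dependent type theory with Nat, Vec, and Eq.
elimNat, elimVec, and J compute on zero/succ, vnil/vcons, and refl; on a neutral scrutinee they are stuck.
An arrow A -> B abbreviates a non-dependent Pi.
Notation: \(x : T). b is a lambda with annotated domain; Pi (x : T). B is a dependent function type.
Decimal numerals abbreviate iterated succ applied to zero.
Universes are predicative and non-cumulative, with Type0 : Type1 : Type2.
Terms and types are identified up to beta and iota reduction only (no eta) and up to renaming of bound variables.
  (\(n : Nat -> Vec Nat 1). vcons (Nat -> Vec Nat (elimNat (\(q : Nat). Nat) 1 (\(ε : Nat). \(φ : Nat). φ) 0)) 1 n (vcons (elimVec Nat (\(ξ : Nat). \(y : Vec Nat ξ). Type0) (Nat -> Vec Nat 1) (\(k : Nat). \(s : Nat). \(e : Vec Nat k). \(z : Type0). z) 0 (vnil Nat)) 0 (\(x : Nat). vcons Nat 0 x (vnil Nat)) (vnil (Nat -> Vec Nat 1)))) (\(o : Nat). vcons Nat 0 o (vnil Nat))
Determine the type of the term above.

type:
  Vec (Nat -> Vec Nat 1) 2


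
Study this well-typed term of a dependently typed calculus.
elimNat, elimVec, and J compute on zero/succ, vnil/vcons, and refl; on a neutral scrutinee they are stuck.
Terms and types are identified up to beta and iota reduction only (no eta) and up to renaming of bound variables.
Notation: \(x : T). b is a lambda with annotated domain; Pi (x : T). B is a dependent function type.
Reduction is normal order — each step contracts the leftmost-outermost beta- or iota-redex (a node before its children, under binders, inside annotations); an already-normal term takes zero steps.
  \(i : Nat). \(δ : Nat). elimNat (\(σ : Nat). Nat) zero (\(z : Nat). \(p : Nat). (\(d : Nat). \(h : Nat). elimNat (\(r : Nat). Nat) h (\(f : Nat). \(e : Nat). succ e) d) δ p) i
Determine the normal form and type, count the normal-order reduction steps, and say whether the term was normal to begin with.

reduced normal form:
  \(i : Nat). \(δ : Nat). elimNat (\(σ : Nat). Nat) zero (\(z : Nat). \(p : Nat). elimNat (\(d : Nat). Nat) p (\(h : Nat). \(r : Nat). succ r) δ) i
inferred type:
  Pi (i : Nat). Pi (δ : Nat). Nat
reduction steps (normal order): 2
started in normal form: no
first redex: a beta-redex


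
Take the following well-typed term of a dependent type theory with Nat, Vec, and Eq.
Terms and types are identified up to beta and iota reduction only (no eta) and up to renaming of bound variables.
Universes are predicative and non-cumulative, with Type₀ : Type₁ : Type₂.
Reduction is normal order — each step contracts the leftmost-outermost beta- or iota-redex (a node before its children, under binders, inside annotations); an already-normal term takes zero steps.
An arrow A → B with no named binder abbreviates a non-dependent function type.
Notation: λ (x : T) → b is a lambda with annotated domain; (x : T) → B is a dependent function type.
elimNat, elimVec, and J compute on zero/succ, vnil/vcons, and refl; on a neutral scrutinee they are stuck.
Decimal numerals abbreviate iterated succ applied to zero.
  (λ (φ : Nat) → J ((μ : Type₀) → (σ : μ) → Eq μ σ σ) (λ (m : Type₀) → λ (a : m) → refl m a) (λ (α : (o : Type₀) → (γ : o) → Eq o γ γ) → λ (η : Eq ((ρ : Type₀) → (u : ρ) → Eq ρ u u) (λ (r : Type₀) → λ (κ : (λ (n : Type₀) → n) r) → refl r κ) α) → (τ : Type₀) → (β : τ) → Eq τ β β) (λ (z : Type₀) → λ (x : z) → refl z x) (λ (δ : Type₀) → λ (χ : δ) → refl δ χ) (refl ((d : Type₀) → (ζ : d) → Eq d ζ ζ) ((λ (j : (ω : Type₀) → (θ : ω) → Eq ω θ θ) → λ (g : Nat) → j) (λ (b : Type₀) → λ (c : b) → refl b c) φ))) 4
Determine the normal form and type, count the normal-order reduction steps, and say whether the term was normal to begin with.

normal form:
  λ (φ : Type₀) → λ (μ : φ) → refl φ μ
the term's type:
  (φ : Type₀) → (μ : φ) → Eq φ μ μ
reduction steps (normal order): 2
started in normal form: no
first contracted redex: a beta-redex


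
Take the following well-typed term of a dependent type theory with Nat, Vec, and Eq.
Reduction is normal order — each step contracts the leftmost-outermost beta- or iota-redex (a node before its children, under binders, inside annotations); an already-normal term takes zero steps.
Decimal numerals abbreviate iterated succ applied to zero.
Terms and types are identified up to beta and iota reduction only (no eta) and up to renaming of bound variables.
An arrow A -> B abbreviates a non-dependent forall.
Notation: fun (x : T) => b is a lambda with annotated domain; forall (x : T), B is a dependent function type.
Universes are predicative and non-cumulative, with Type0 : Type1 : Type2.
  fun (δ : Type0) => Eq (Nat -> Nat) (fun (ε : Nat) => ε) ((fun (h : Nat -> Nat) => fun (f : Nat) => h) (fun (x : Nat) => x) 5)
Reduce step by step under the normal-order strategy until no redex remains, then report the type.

normal-order reduction:
  fun (δ : Type0) => Eq (Nat -> Nat) (fun (ε : Nat) => ε) ((fun (h : Nat -> Nat) => fun (f : Nat) => h) (fun (x : Nat) => x) 5)
  ~> fun (δ : Type0) => Eq (Nat -> Nat) (fun (ε : Nat) => ε) ((fun (h : Nat) => fun (f : Nat) => f) 5)
  ~> fun (δ : Type0) => Eq (Nat -> Nat) (fun (ε : Nat) => ε) (fun (h : Nat) => h)
inferred type:
  Type0 -> Type0


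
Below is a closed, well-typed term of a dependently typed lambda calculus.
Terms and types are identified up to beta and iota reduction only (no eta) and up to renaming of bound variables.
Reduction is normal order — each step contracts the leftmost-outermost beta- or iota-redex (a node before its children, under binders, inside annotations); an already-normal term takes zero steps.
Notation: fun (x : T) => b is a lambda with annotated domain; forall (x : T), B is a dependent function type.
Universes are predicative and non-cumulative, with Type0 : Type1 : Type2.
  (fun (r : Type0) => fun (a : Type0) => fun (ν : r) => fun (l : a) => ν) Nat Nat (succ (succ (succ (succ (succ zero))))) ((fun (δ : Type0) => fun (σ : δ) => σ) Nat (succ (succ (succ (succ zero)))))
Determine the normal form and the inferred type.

normal form:
  succ (succ (succ (succ (succ zero))))
inferred type:
  Nat


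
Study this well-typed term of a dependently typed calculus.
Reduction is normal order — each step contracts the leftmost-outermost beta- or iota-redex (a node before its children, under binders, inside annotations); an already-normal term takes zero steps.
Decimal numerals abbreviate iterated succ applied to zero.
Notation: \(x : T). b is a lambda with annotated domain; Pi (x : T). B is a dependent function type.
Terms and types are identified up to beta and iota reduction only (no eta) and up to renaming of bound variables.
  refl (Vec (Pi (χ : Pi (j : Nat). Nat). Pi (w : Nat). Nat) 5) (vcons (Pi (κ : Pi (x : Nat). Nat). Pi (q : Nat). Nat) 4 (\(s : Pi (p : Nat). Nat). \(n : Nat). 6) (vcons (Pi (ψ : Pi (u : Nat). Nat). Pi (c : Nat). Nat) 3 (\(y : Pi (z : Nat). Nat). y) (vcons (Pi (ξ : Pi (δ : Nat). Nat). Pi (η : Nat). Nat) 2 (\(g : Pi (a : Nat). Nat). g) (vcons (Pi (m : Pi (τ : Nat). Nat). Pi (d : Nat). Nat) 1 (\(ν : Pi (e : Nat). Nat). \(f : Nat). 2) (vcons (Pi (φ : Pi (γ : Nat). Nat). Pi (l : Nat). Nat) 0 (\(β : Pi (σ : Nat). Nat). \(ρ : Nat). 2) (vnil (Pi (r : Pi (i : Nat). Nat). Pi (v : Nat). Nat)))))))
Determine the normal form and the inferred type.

normal form:
  refl (Vec (Pi (χ : Pi (j : Nat). Nat). Pi (w : Nat). Nat) 5) (vcons (Pi (κ : Pi (x : Nat). Nat). Pi (q : Nat). Nat) 4 (\(s : Pi (p : Nat). Nat). \(n : Nat). 6) (vcons (Pi (ψ : Pi (u : Nat). Nat). Pi (c : Nat). Nat) 3 (\(y : Pi (z : Nat). Nat). y) (vcons (Pi (ξ : Pi (δ : Nat). Nat). Pi (η : Nat). Nat) 2 (\(g : Pi (a : Nat). Nat). g) (vcons (Pi (m : Pi (τ : Nat). Nat). Pi (d : Nat). Nat) 1 (\(ν : Pi (e : Nat). Nat). \(f : Nat). 2) (vcons (Pi (φ : Pi (γ : Nat). Nat). Pi (l : Nat). Nat) 0 (\(β : Pi (σ : Nat). Nat). \(ρ : Nat). 2) (vnil (Pi (r : Pi (i : Nat). Nat). Pi (v : Nat). Nat)))))))
inferred type:
  Eq (Vec (Pi (χ : Pi (j : Nat). Nat). Pi (w : Nat). Nat) 5) (vcons (Pi (κ : Pi (x : Nat). Nat). Pi (q : Nat). Nat) 4 (\(s : Pi (p : Nat). Nat). \(n : Nat). 6) (vcons (Pi (ψ : Pi (u : Nat). Nat). Pi (c : Nat). Nat) 3 (\(y : Pi (z : Nat). Nat). y) (vcons (Pi (ξ : Pi (δ : Nat). Nat). Pi (η : Nat). Nat) 2 (\(g : Pi (a : Nat). Nat). g) (vcons (Pi (m : Pi (τ : Nat). Nat). Pi (d : Nat). Nat) 1 (\(ν : Pi (e : Nat). Nat). \(f : Nat). 2) (vcons (Pi (φ : Pi (γ : Nat). Nat). Pi (l : Nat). Nat) 0 (\(β : Pi (σ : Nat). Nat). \(ρ : Nat). 2) (vnil (Pi (r : Pi (i : Nat). Nat). Pi (v : Nat). Nat))))))) (vcons (Pi (μ : Pi (ω : Nat). Nat). Pi (o : Nat). Nat) 4 (\(b : Pi (k : Nat). Nat). \(t : Nat). 6) (vcons (Pi (θ : Pi (α : Nat). Nat). Pi (ζ : Nat). Nat) 3 (\(h : Pi (ε : Nat). Nat). h) (vcons (Pi (x1 : Pi (x2 : Nat). Nat). Pi (x3 : Nat). Nat) 2 (\(x4 : Pi (x5 : Nat). Nat). x4) (vcons (Pi (x6 : Pi (x7 : Nat). Nat). Pi (x8 : Nat). Nat) 1 (\(x9 : Pi (x10 : Nat). Nat). \(x11 : Nat). 2) (vcons (Pi (x12 : Pi (x13 : Nat). Nat). Pi (x14 : Nat). Nat) 0 (\(x15 : Pi (x16 : Nat). Nat). \(x17 : Nat). 2) (vnil (Pi (x18 : Pi (x19 : Nat). Nat). Pi (x20 : Nat). Nat)))))))
observation: the term is already in normal form.


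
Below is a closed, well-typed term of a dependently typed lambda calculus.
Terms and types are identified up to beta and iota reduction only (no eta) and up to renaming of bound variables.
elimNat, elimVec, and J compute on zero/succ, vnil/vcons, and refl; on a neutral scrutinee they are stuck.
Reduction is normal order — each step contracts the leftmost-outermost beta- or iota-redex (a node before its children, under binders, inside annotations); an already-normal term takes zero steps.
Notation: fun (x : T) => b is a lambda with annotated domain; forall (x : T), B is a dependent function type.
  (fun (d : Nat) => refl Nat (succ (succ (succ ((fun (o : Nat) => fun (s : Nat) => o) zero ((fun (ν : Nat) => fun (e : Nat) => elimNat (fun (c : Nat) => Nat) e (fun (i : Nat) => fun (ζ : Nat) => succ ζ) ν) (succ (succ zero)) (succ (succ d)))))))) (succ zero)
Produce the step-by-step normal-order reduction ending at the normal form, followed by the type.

reduction (normal order):
  (fun (d : Nat) => refl Nat (succ (succ (succ ((fun (o : Nat) => fun (s : Nat) => o) zero ((fun (ν : Nat) => fun (e : Nat) => elimNat (fun (c : Nat) => Nat) e (fun (i : Nat) => fun (ζ : Nat) => succ ζ) ν) (succ (succ zero)) (succ (succ d)))))))) (succ zero)
  ~> refl Nat (succ (succ (succ ((fun (d : Nat) => fun (o : Nat) => d) zero ((fun (s : Nat) => fun (ν : Nat) => elimNat (fun (e : Nat) => Nat) ν (fun (c : Nat) => fun (i : Nat) => succ i) s) (succ (succ zero)) (succ (succ (succ zero))))))))
  ~> refl Nat (succ (succ (succ ((fun (d : Nat) => zero) ((fun (o : Nat) => fun (s : Nat) => elimNat (fun (ν : Nat) => Nat) s (fun (e : Nat) => fun (c : Nat) => succ c) o) (succ (succ zero)) (succ (succ (succ zero))))))))
  ~> refl Nat (succ (succ (succ zero)))
type:
  Eq Nat (succ (succ (succ zero))) (succ (succ (succ zero)))


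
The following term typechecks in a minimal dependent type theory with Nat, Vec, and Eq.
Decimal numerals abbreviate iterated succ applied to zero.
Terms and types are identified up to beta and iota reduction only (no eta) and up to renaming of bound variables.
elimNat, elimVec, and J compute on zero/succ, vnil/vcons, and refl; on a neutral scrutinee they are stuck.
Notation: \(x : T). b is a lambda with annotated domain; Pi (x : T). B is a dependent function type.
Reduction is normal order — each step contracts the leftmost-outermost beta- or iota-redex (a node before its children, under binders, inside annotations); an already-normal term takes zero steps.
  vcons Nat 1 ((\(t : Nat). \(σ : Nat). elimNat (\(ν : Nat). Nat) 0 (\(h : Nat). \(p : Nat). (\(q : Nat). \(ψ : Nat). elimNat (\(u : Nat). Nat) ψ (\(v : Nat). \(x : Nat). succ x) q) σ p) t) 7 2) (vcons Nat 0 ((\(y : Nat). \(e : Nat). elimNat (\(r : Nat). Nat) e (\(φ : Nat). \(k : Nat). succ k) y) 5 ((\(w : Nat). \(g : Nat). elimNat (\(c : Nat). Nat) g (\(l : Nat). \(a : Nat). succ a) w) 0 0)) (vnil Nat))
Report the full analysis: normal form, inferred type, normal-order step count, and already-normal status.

normal form:
  vcons Nat 1 14 (vcons Nat 0 5 (vnil Nat))
the term's type:
  Vec Nat 2
reduction steps (normal order): 108
already normal: no
first contracted redex: a beta-redex


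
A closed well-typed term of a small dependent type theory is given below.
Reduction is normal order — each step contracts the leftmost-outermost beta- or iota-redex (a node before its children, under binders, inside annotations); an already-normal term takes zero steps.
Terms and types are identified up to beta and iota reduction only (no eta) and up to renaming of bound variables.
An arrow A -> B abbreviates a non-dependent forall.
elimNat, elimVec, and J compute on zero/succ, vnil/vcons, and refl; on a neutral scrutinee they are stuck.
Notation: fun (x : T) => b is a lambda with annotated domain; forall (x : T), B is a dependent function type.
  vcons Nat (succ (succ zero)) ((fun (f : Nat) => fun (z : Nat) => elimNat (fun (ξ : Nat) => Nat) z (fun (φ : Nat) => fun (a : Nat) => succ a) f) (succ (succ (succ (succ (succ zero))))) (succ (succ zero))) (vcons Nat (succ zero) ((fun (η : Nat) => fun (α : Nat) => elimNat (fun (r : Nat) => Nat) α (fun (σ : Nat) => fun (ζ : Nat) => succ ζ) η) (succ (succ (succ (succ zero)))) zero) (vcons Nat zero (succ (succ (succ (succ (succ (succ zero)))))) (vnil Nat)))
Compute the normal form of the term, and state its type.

reduced normal form:
  vcons Nat (succ (succ zero)) (succ (succ (succ (succ (succ (succ (succ zero))))))) (vcons Nat (succ zero) (succ (succ (succ (succ zero)))) (vcons Nat zero (succ (succ (succ (succ (succ (succ zero)))))) (vnil Nat)))
type:
  Vec Nat (succ (succ (succ zero)))


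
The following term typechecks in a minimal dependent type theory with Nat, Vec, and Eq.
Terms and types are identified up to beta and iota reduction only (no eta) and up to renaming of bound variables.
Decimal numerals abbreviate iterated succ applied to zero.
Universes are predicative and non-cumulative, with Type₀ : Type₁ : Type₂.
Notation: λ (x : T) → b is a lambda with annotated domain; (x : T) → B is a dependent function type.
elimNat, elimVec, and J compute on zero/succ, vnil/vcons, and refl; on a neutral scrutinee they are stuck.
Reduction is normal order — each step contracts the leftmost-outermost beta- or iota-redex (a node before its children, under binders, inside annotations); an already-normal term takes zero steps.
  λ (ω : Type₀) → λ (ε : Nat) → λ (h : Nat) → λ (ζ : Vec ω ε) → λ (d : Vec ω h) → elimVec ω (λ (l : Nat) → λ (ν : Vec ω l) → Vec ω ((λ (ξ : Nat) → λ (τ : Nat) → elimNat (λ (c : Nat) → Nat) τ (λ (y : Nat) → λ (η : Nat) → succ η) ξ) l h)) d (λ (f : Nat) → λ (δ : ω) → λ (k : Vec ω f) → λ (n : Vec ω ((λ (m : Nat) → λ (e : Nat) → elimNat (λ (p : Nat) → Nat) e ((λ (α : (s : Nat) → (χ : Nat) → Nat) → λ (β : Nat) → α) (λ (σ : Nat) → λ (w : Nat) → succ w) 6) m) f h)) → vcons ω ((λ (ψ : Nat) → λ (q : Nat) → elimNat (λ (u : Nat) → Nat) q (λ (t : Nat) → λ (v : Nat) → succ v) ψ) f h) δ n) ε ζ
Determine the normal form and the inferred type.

normal form:
  λ (ω : Type₀) → λ (ε : Nat) → λ (h : Nat) → λ (ζ : Vec ω ε) → λ (d : Vec ω h) → elimVec ω (λ (l : Nat) → λ (ν : Vec ω l) → Vec ω (elimNat (λ (ξ : Nat) → Nat) h (λ (τ : Nat) → λ (c : Nat) → succ c) l)) d (λ (y : Nat) → λ (η : ω) → λ (f : Vec ω y) → λ (δ : Vec ω (elimNat (λ (k : Nat) → Nat) h (λ (n : Nat) → λ (m : Nat) → succ m) y)) → vcons ω (elimNat (λ (e : Nat) → Nat) h (λ (p : Nat) → λ (α : Nat) → succ α) y) η δ) ε ζ
the term's type:
  (ω : Type₀) → (ε : Nat) → (h : Nat) → (ζ : Vec ω ε) → (d : Vec ω h) → Vec ω (elimNat (λ (l : Nat) → Nat) h (λ (ν : Nat) → λ (ξ : Nat) → succ ξ) ε)
observation: 8 normal-order steps separate the term from its normal form.


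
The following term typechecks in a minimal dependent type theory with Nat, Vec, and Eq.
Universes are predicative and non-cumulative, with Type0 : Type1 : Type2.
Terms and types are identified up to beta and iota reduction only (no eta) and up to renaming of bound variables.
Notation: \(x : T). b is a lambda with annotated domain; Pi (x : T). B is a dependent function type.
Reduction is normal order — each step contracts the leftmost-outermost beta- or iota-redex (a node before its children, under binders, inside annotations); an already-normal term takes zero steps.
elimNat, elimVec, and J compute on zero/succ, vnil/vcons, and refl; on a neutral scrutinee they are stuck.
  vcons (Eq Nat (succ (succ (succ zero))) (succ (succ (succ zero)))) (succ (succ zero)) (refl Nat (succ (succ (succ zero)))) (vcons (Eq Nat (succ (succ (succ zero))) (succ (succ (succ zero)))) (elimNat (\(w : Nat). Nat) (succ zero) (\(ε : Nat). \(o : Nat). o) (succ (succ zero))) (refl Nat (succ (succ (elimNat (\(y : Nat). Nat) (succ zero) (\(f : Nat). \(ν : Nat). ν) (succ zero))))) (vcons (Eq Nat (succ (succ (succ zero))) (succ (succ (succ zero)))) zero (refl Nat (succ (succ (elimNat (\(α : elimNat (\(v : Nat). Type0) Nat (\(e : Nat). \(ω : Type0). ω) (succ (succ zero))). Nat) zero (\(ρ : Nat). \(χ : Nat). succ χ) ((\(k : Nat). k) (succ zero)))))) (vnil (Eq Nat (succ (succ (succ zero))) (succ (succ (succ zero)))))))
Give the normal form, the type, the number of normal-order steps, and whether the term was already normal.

normal form:
  vcons (Eq Nat (succ (succ (succ zero))) (succ (succ (succ zero)))) (succ (succ zero)) (refl Nat (succ (succ (succ zero)))) (vcons (Eq Nat (succ (succ (succ zero))) (succ (succ (succ zero)))) (succ zero) (refl Nat (succ (succ (succ zero)))) (vcons (Eq Nat (succ (succ (succ zero))) (succ (succ (succ zero)))) zero (refl Nat (succ (succ (succ zero)))) (vnil (Eq Nat (succ (succ (succ zero))) (succ (succ (succ zero)))))))
the term's type:
  Vec (Eq Nat (succ (succ (succ zero))) (succ (succ (succ zero)))) (succ (succ (succ zero)))
reduction steps (normal order): 23
already normal: no
first redex: an elimNat iota-redex


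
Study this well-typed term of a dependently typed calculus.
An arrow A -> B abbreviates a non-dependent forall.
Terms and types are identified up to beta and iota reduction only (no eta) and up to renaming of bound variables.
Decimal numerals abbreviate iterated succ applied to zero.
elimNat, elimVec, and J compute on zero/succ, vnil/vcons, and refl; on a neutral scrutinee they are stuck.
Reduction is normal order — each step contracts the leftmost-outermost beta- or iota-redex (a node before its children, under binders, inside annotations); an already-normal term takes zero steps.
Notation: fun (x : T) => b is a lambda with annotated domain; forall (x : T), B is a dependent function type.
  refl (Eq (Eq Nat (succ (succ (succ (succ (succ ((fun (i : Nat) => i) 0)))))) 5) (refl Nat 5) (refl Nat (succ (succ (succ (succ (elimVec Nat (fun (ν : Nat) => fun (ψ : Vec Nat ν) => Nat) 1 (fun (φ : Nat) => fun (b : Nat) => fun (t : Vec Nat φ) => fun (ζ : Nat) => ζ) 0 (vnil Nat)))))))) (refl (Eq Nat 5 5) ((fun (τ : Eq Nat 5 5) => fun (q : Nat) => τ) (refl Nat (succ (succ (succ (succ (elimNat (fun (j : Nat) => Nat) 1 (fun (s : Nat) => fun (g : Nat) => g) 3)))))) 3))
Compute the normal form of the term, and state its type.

resulting normal form:
  refl (Eq (Eq Nat 5 5) (refl Nat 5) (refl Nat 5)) (refl (Eq Nat 5 5) (refl Nat 5))
the term's type:
  Eq (Eq (Eq Nat 5 5) (refl Nat 5) (refl Nat 5)) (refl (Eq Nat 5 5) (refl Nat 5)) (refl (Eq Nat 5 5) (refl Nat 5))
observation: the first redex contracted is a beta-redex; the normal form is reached in 14 normal-order steps.


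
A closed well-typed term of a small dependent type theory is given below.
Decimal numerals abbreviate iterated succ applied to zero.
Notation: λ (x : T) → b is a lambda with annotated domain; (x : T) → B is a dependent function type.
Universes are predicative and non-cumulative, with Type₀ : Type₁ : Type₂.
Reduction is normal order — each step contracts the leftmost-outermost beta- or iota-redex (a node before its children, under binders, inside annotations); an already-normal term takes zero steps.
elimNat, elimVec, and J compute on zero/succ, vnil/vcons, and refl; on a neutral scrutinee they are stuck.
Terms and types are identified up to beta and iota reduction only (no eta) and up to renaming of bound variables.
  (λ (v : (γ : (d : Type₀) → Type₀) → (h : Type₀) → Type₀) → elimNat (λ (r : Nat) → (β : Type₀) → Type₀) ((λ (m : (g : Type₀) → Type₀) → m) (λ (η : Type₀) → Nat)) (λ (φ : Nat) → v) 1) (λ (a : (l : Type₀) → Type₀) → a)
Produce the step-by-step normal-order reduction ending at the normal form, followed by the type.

normal-order reduction:
  (λ (v : (γ : (d : Type₀) → Type₀) → (h : Type₀) → Type₀) → elimNat (λ (r : Nat) → (β : Type₀) → Type₀) ((λ (m : (g : Type₀) → Type₀) → m) (λ (η : Type₀) → Nat)) (λ (φ : Nat) → v) 1) (λ (a : (l : Type₀) → Type₀) → a)
  ~> elimNat (λ (v : Nat) → (γ : Type₀) → Type₀) ((λ (d : (h : Type₀) → Type₀) → d) (λ (r : Type₀) → Nat)) (λ (β : Nat) → λ (m : (g : Type₀) → Type₀) → m) 1
  ~> (λ (v : Nat) → λ (γ : (d : Type₀) → Type₀) → γ) 0 (elimNat (λ (h : Nat) → (r : Type₀) → Type₀) ((λ (β : (m : Type₀) → Type₀) → β) (λ (g : Type₀) → Nat)) (λ (η : Nat) → λ (φ : (a : Type₀) → Type₀) → φ) 0)
  ~> (λ (v : (γ : Type₀) → Type₀) → v) (elimNat (λ (d : Nat) → (h : Type₀) → Type₀) ((λ (r : (β : Type₀) → Type₀) → r) (λ (m : Type₀) → Nat)) (λ (g : Nat) → λ (η : (φ : Type₀) → Type₀) → η) 0)
  ~> elimNat (λ (v : Nat) → (γ : Type₀) → Type₀) ((λ (d : (h : Type₀) → Type₀) → d) (λ (r : Type₀) → Nat)) (λ (β : Nat) → λ (m : (g : Type₀) → Type₀) → m) 0
  ~> (λ (v : (γ : Type₀) → Type₀) → v) (λ (d : Type₀) → Nat)
  ~> λ (v : Type₀) → Nat
the term's type:
  (v : Type₀) → Type₀


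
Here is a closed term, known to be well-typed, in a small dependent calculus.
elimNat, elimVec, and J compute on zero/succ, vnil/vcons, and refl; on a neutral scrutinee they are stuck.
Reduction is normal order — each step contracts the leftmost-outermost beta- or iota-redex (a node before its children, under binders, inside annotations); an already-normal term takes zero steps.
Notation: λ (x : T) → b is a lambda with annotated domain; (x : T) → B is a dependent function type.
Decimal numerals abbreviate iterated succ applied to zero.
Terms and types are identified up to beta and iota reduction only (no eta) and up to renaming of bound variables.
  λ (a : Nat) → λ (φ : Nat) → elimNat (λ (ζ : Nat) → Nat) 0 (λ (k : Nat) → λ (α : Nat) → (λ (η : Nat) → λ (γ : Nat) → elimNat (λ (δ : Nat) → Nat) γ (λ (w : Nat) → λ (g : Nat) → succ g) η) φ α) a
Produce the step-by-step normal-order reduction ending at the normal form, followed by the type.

reduction (normal order):
  λ (a : Nat) → λ (φ : Nat) → elimNat (λ (ζ : Nat) → Nat) 0 (λ (k : Nat) → λ (α : Nat) → (λ (η : Nat) → λ (γ : Nat) → elimNat (λ (δ : Nat) → Nat) γ (λ (w : Nat) → λ (g : Nat) → succ g) η) φ α) a
  ~> λ (a : Nat) → λ (φ : Nat) → elimNat (λ (ζ : Nat) → Nat) 0 (λ (k : Nat) → λ (α : Nat) → (λ (η : Nat) → elimNat (λ (γ : Nat) → Nat) η (λ (δ : Nat) → λ (w : Nat) → succ w) φ) α) a
  ~> λ (a : Nat) → λ (φ : Nat) → elimNat (λ (ζ : Nat) → Nat) 0 (λ (k : Nat) → λ (α : Nat) → elimNat (λ (η : Nat) → Nat) α (λ (γ : Nat) → λ (δ : Nat) → succ δ) φ) a
the term's type:
  (a : Nat) → (φ : Nat) → Nat


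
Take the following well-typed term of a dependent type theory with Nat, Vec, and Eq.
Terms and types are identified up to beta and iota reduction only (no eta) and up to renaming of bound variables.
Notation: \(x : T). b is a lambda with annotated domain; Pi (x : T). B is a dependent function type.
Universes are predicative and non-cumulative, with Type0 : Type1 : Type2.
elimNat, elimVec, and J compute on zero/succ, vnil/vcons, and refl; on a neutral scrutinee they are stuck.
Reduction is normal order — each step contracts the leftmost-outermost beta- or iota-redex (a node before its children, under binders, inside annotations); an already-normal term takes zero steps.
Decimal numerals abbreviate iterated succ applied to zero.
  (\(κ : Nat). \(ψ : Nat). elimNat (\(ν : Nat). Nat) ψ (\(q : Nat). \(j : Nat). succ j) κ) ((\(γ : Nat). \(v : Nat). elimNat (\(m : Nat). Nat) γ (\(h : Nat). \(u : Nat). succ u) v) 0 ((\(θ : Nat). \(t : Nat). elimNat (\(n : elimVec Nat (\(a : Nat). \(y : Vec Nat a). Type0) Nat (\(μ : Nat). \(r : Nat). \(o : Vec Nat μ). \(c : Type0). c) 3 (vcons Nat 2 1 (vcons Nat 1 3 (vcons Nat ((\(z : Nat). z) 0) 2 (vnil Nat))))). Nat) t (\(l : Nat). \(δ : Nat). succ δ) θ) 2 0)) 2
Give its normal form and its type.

reduced normal form:
  4
inferred type:
  Nat


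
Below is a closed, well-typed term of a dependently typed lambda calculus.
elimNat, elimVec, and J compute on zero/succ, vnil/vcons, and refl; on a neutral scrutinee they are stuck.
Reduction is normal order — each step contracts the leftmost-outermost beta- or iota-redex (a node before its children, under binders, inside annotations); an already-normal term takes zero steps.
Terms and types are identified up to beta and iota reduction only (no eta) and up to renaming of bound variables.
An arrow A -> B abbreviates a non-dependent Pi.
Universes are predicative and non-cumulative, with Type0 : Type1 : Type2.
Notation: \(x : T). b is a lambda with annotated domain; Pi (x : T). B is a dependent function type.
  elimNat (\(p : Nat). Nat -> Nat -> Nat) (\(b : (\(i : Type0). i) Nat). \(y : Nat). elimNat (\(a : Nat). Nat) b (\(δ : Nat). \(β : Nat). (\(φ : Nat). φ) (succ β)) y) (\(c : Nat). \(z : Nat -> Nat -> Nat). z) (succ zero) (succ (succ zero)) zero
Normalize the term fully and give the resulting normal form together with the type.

normal form:
  succ (succ zero)
the term's type:
  Nat
observation: 7 normal-order steps separate the term from its normal form.


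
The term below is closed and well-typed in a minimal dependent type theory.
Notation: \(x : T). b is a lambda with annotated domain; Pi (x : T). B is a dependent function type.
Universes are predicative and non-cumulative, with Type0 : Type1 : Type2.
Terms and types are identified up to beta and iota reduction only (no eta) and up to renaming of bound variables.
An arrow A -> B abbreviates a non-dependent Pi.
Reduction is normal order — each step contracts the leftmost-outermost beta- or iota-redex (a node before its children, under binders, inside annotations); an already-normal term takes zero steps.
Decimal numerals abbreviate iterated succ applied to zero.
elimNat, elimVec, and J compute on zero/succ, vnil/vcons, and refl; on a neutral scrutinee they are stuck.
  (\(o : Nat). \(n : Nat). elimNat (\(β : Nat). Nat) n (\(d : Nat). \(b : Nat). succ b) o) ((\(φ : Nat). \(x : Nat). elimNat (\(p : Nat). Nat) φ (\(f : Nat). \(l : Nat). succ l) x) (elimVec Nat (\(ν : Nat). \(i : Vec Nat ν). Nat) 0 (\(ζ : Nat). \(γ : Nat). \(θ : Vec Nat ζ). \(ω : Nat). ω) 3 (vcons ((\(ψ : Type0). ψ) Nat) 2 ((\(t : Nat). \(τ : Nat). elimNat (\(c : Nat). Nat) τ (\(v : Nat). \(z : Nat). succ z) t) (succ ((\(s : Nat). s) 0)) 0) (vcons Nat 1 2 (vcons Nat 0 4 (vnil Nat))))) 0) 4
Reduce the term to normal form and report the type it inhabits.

reduced normal form:
  4
inferred type:
  Nat
observation: contracting a beta-redex first, the term normalizes in 22 steps.


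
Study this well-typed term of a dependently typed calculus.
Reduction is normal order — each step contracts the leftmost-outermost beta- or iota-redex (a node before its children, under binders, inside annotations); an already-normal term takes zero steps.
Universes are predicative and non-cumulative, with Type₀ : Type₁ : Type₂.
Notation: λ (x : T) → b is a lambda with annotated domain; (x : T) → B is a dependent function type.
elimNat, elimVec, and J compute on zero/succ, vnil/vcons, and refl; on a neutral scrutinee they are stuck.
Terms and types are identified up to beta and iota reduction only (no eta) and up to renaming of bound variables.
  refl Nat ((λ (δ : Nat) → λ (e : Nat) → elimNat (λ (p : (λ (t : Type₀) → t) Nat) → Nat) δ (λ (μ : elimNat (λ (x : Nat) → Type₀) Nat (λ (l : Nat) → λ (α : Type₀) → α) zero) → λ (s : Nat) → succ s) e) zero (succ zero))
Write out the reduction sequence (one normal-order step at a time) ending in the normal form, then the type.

normal-order reduction sequence:
  refl Nat ((λ (δ : Nat) → λ (e : Nat) → elimNat (λ (p : (λ (t : Type₀) → t) Nat) → Nat) δ (λ (μ : elimNat (λ (x : Nat) → Type₀) Nat (λ (l : Nat) → λ (α : Type₀) → α) zero) → λ (s : Nat) → succ s) e) zero (succ zero))
  ~> refl Nat ((λ (δ : Nat) → elimNat (λ (e : (λ (p : Type₀) → p) Nat) → Nat) zero (λ (t : elimNat (λ (μ : Nat) → Type₀) Nat (λ (x : Nat) → λ (l : Type₀) → l) zero) → λ (α : Nat) → succ α) δ) (succ zero))
  ~> refl Nat (elimNat (λ (δ : (λ (e : Type₀) → e) Nat) → Nat) zero (λ (p : elimNat (λ (t : Nat) → Type₀) Nat (λ (μ : Nat) → λ (x : Type₀) → x) zero) → λ (l : Nat) → succ l) (succ zero))
  ~> refl Nat ((λ (δ : elimNat (λ (e : Nat) → Type₀) Nat (λ (p : Nat) → λ (t : Type₀) → t) zero) → λ (μ : Nat) → succ μ) zero (elimNat (λ (x : (λ (l : Type₀) → l) Nat) → Nat) zero (λ (α : elimNat (λ (s : Nat) → Type₀) Nat (λ (k : Nat) → λ (u : Type₀) → u) zero) → λ (f : Nat) → succ f) zero))
  ~> refl Nat ((λ (δ : Nat) → succ δ) (elimNat (λ (e : (λ (p : Type₀) → p) Nat) → Nat) zero (λ (t : elimNat (λ (μ : Nat) → Type₀) Nat (λ (x : Nat) → λ (l : Type₀) → l) zero) → λ (α : Nat) → succ α) zero))
  ~> refl Nat (succ (elimNat (λ (δ : (λ (e : Type₀) → e) Nat) → Nat) zero (λ (p : elimNat (λ (t : Nat) → Type₀) Nat (λ (μ : Nat) → λ (x : Type₀) → x) zero) → λ (l : Nat) → succ l) zero))
  ~> refl Nat (succ zero)
type:
  Eq Nat (succ zero) (succ zero)


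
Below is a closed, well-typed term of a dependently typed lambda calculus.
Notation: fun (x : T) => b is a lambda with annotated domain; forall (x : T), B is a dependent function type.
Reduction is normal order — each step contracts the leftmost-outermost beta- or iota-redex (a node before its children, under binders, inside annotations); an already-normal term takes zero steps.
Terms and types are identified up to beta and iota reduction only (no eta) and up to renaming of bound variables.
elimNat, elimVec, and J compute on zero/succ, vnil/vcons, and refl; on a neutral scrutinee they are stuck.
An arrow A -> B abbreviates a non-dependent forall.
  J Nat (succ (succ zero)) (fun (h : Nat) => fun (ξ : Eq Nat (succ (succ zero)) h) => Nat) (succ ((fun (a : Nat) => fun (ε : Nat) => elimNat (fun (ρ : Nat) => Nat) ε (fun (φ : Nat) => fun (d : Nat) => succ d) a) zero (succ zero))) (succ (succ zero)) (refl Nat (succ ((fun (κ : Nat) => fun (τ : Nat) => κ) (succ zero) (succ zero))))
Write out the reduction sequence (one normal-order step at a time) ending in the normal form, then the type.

normal-order reduction:
  J Nat (succ (succ zero)) (fun (h : Nat) => fun (ξ : Eq Nat (succ (succ zero)) h) => Nat) (succ ((fun (a : Nat) => fun (ε : Nat) => elimNat (fun (ρ : Nat) => Nat) ε (fun (φ : Nat) => fun (d : Nat) => succ d) a) zero (succ zero))) (succ (succ zero)) (refl Nat (succ ((fun (κ : Nat) => fun (τ : Nat) => κ) (succ zero) (succ zero))))
  ~> succ ((fun (h : Nat) => fun (ξ : Nat) => elimNat (fun (a : Nat) => Nat) ξ (fun (ε : Nat) => fun (ρ : Nat) => succ ρ) h) zero (succ zero))
  ~> succ ((fun (h : Nat) => elimNat (fun (ξ : Nat) => Nat) h (fun (a : Nat) => fun (ε : Nat) => succ ε) zero) (succ zero))
  ~> succ (elimNat (fun (h : Nat) => Nat) (succ zero) (fun (ξ : Nat) => fun (a : Nat) => succ a) zero)
  ~> succ (succ zero)
the term's type:
  Nat


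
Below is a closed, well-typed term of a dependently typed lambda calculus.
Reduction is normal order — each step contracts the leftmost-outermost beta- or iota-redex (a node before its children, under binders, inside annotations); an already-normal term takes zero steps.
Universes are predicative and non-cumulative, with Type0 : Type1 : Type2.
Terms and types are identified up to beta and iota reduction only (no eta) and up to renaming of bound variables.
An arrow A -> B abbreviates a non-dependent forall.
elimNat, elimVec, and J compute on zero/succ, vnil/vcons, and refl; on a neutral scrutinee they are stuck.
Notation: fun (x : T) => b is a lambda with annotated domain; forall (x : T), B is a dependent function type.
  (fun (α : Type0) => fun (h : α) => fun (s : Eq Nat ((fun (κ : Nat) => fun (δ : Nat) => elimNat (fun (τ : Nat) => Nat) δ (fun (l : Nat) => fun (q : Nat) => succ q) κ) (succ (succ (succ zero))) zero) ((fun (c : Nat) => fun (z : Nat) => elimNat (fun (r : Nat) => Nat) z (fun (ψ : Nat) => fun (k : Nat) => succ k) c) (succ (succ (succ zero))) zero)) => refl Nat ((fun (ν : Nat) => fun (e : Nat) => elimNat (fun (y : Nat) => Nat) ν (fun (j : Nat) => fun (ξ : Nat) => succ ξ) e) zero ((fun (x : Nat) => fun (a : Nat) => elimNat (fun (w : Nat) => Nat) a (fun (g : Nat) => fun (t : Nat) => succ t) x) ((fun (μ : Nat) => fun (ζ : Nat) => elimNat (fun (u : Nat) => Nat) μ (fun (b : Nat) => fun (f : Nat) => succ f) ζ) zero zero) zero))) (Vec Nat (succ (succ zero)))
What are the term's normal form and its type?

resulting normal form:
  fun (α : Vec Nat (succ (succ zero))) => fun (h : Eq Nat (succ (succ (succ zero))) (succ (succ (succ zero)))) => refl Nat zero
the term's type:
  Vec Nat (succ (succ zero)) -> Eq Nat (succ (succ (succ zero))) (succ (succ (succ zero))) -> Eq Nat zero zero
observation: 34 normal-order steps normalize the term, beginning with a beta-redex.


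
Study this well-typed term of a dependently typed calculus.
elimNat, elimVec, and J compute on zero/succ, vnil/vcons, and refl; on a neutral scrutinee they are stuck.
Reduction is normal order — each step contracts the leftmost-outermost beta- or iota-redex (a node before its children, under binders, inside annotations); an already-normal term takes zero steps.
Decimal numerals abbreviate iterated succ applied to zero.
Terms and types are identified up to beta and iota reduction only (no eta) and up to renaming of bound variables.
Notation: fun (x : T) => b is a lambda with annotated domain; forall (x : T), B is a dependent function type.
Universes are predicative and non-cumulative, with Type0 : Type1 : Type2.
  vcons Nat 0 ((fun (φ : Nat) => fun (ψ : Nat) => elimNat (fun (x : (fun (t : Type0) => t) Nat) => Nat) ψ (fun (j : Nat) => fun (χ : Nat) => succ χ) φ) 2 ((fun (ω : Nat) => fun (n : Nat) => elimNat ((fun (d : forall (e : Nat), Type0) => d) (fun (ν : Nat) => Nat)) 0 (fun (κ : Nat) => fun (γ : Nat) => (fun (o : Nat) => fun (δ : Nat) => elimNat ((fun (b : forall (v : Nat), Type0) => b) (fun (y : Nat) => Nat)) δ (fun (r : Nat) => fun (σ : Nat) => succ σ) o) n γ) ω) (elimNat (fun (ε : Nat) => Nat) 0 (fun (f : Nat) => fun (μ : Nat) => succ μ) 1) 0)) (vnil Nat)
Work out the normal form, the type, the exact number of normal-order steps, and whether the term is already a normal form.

normal form:
  vcons Nat 0 2 (vnil Nat)
the term's type:
  Vec Nat 1
reduction steps (normal order): 23
term was already normal: no
first redex: a beta-redex


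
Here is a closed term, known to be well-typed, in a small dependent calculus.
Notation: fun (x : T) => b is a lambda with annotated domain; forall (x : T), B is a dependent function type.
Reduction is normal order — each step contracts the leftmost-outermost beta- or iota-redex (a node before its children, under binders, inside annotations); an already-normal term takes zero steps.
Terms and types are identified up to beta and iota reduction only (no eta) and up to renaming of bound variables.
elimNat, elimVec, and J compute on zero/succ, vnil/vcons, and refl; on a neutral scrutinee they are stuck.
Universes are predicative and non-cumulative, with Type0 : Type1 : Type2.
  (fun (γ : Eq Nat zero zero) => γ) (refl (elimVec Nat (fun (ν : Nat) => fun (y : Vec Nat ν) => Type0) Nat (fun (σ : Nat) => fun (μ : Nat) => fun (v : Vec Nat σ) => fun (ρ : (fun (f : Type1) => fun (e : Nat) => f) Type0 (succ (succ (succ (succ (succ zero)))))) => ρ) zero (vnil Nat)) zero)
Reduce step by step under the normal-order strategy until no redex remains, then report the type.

normal-order reduction sequence:
  (fun (γ : Eq Nat zero zero) => γ) (refl (elimVec Nat (fun (ν : Nat) => fun (y : Vec Nat ν) => Type0) Nat (fun (σ : Nat) => fun (μ : Nat) => fun (v : Vec Nat σ) => fun (ρ : (fun (f : Type1) => fun (e : Nat) => f) Type0 (succ (succ (succ (succ (succ zero)))))) => ρ) zero (vnil Nat)) zero)
  ~> refl (elimVec Nat (fun (γ : Nat) => fun (ν : Vec Nat γ) => Type0) Nat (fun (y : Nat) => fun (σ : Nat) => fun (μ : Vec Nat y) => fun (v : (fun (ρ : Type1) => fun (f : Nat) => ρ) Type0 (succ (succ (succ (succ (succ zero)))))) => v) zero (vnil Nat)) zero
  ~> refl Nat zero
inferred type:
  Eq Nat zero zero
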